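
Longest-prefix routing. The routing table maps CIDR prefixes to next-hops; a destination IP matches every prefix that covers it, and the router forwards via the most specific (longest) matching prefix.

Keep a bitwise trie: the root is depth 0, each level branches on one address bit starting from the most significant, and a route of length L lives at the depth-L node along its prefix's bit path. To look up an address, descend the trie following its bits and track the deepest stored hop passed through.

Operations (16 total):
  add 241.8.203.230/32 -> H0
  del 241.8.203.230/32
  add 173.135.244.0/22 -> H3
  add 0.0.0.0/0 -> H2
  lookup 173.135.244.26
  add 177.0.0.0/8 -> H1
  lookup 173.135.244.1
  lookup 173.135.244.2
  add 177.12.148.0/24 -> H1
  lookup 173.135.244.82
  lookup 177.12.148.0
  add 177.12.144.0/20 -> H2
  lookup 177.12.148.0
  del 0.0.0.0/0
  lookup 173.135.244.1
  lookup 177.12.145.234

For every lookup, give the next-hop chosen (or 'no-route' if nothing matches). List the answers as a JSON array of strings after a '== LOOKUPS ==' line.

Apply in order:
  + 241.8.203.230/32 (H0) depth=32
  - 241.8.203.230/32 clear@32
  + 173.135.244.0/22 (H3) depth=22
  + 0.0.0.0/0 (H2) depth=0
  Q 173.135.244.26: descend 1010110110000111111101 ; hops seen [H2,H3] ; pick H3
  + 177.0.0.0/8 (H1) depth=8
  Q 173.135.244.1: descend 1010110110000111111101 ; hops seen [H2,H3] ; pick H3
  Q 173.135.244.2: descend 1010110110000111111101 ; hops seen [H2,H3] ; pick H3
  + 177.12.148.0/24 (H1) depth=24
  Q 173.135.244.82: descend 1010110110000111111101 ; hops seen [H2,H3] ; pick H3
  Q 177.12.148.0: descend 101100010000110010010100 ; hops seen [H2,H1,H1] ; pick H1
  + 177.12.144.0/20 (H2) depth=20
  Q 177.12.148.0: descend 101100010000110010010100 ; hops seen [H2,H1,H2,H1] ; pick H1
  - 0.0.0.0/0 clear@0
  Q 173.135.244.1: descend 1010110110000111111101 ; hops seen [H3] ; pick H3
  Q 177.12.145.234: descend 101100010000110010010 ; hops seen [H1,H2] ; pick H2

== LOOKUPS ==
["H3","H3","H3","H3","H1","H1","H3","H2"]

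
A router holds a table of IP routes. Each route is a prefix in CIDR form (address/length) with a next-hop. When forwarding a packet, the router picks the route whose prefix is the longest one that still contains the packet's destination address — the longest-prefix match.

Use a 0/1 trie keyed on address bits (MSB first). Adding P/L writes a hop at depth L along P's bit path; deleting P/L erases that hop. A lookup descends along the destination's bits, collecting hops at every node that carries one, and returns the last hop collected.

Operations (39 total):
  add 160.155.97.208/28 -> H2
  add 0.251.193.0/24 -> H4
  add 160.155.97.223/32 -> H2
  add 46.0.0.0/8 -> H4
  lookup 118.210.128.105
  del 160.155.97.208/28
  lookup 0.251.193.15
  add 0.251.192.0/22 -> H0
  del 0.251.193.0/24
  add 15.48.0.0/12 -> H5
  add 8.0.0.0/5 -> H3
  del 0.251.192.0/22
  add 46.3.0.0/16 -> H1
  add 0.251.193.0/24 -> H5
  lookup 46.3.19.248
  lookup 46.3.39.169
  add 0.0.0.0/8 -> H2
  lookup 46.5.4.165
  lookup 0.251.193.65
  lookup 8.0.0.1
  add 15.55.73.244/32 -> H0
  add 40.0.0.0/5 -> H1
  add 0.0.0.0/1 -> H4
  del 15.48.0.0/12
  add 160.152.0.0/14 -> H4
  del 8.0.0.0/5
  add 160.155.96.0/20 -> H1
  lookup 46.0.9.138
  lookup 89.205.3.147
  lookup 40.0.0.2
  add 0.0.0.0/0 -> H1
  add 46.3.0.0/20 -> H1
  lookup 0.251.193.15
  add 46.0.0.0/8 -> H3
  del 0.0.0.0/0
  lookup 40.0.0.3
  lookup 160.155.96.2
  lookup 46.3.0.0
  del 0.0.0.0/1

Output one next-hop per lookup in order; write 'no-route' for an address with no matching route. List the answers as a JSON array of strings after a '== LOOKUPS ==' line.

Process each operation:
  + 160.155.97.208/28 (H2) depth=28
  + 0.251.193.0/24 (H4) depth=24
  + 160.155.97.223/32 (H2) depth=32
  + 46.0.0.0/8 (H4) depth=8
  Q 118.210.128.105: descend 0 ; hops seen [∅] ; pick no-route
  del 160.155.97.208/28 (clear depth 28)
  Q 0.251.193.15: descend 000000001111101111000001 ; hops seen [H4] ; pick H4
  + 0.251.192.0/22 (H0) depth=22
  del 0.251.193.0/24 (clear depth 24)
  + 15.48.0.0/12 (H5) depth=12
  + 8.0.0.0/5 (H3) depth=5
  del 0.251.192.0/22 (clear depth 22)
  + 46.3.0.0/16 (H1) depth=16
  + 0.251.193.0/24 (H5) depth=24
  Q 46.3.19.248: descend 0010111000000011 ; hops seen [H4,H1] ; pick H1
  Q 46.3.39.169: descend 0010111000000011 ; hops seen [H4,H1] ; pick H1
  + 0.0.0.0/8 (H2) depth=8
  Q 46.5.4.165: descend 0010111000000 ; hops seen [H4] ; pick H4
  Q 0.251.193.65: descend 000000001111101111000001 ; hops seen [H2,H5] ; pick H5
  Q 8.0.0.1: descend 00001 ; hops seen [H3] ; pick H3
  + 15.55.73.244/32 (H0) depth=32
  + 40.0.0.0/5 (H1) depth=5
  + 0.0.0.0/1 (H4) depth=1
  del 15.48.0.0/12 (clear depth 12)
  + 160.152.0.0/14 (H4) depth=14
  del 8.0.0.0/5 (clear depth 5)
  + 160.155.96.0/20 (H1) depth=20
  Q 46.0.9.138: descend 00101110000000 ; hops seen [H4,H1,H4] ; pick H4
  Q 89.205.3.147: descend 0 ; hops seen [H4] ; pick H4
  Q 40.0.0.2: descend 00101 ; hops seen [H4,H1] ; pick H1
  + 0.0.0.0/0 (H1) depth=0
  + 46.3.0.0/20 (H1) depth=20
  Q 0.251.193.15: descend 000000001111101111000001 ; hops seen [H1,H4,H2,H5] ; pick H5
  + 46.0.0.0/8 (H3) depth=8
  del 0.0.0.0/0 (clear depth 0)
  Q 40.0.0.3: descend 00101 ; hops seen [H4,H1] ; pick H1
  Q 160.155.96.2: descend 10100000100110110110000 ; hops seen [H4,H1] ; pick H1
  Q 46.3.0.0: descend 00101110000000110000 ; hops seen [H4,H1,H3,H1,H1] ; pick H1
  del 0.0.0.0/1 (clear depth 1)

== LOOKUPS ==
["no-route","H4","H1","H1","H4","H5","H3","H4","H4","H1","H5","H1","H1","H1"]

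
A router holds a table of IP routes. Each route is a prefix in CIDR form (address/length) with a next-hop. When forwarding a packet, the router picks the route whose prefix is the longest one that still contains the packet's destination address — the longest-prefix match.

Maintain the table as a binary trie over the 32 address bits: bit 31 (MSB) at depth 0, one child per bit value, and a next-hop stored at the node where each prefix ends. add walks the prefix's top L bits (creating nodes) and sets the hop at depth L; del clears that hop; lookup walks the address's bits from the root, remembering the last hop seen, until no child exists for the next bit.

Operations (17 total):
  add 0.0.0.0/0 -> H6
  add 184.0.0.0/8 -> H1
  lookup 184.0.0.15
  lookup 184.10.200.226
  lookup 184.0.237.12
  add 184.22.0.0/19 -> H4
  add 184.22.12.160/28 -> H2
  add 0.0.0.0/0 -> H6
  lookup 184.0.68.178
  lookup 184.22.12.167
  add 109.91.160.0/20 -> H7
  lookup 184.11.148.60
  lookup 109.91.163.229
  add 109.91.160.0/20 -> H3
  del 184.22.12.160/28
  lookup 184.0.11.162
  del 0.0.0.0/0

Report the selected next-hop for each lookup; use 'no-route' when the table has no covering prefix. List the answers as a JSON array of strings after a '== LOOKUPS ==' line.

Apply in order:
  add 0.0.0.0/0 -> H6 at depth 0
  add 184.0.0.0/8 -> H1 at depth 8
  Q 184.0.0.15: descend 10111000 ; hops seen [H6,H1] ; pick H1
  Q 184.10.200.226: descend 10111000 ; hops seen [H6,H1] ; pick H1
  Q 184.0.237.12: descend 10111000 ; hops seen [H6,H1] ; pick H1
  add 184.22.0.0/19 -> H4 at depth 19
  add 184.22.12.160/28 -> H2 at depth 28
  add 0.0.0.0/0 -> H6 at depth 0
  Q 184.0.68.178: descend 10111000000 ; hops seen [H6,H1] ; pick H1
  Q 184.22.12.167: descend 1011100000010110000011001010 ; hops seen [H6,H1,H4,H2] ; pick H2
  add 109.91.160.0/20 -> H7 at depth 20
  Q 184.11.148.60: descend 10111000000 ; hops seen [H6,H1] ; pick H1
  Q 109.91.163.229: descend 01101101010110111010 ; hops seen [H6,H7] ; pick H7
  add 109.91.160.0/20 -> H3 at depth 20
  del 184.22.12.160/28 (clear depth 28)
  Q 184.0.11.162: descend 10111000000 ; hops seen [H6,H1] ; pick H1
  del 0.0.0.0/0 (clear depth 0)

== LOOKUPS ==
["H1","H1","H1","H1","H2","H1","H7","H1"]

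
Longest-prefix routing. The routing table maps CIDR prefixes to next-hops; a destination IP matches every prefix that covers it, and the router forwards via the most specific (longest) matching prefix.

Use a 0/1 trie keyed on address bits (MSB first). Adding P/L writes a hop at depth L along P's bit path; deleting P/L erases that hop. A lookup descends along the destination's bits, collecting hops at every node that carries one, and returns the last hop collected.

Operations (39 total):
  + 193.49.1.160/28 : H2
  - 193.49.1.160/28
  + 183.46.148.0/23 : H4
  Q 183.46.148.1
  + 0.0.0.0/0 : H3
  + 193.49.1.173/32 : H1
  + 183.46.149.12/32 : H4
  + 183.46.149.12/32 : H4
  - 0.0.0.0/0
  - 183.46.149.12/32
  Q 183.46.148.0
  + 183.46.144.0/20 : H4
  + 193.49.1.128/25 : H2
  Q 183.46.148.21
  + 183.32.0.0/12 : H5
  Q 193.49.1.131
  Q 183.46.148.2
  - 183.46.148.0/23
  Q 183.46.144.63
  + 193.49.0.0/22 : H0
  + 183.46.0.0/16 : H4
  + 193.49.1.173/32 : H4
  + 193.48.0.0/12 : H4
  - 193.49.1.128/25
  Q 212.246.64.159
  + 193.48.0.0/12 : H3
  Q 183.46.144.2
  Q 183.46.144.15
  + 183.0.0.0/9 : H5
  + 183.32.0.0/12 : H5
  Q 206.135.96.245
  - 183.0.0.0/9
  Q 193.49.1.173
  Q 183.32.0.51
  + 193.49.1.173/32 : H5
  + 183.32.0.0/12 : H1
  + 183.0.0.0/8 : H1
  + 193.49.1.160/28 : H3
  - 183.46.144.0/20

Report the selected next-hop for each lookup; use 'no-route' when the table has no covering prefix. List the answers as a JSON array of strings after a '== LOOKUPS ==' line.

Process each operation:
  + 193.49.1.160/28 (H2) depth=28
  - 193.49.1.160/28 clear@28
  + 183.46.148.0/23 (H4) depth=23
  lookup 183.46.148.1: bits 10110111001011101001010 walk d0:-→d1:-→d2:-→d3:-→d4:-→d5:-→d6:-→d7:-→d8:-→d9:-→d10:-→d11:-→d12:-→d13:-→d14:-→d15:-→d16:-→d17:-→d18:-→d19:-→d20:-→d21:-→d22:-→d23:H4 -> H4
  + 0.0.0.0/0 (H3) depth=0
  + 193.49.1.173/32 (H1) depth=32
  + 183.46.149.12/32 (H4) depth=32
  + 183.46.149.12/32 (H4) depth=32
  - 0.0.0.0/0 clear@0
  - 183.46.149.12/32 clear@32
  lookup 183.46.148.0: bits 10110111001011101001010 walk d0:-→d1:-→d2:-→d3:-→d4:-→d5:-→d6:-→d7:-→d8:-→d9:-→d10:-→d11:-→d12:-→d13:-→d14:-→d15:-→d16:-→d17:-→d18:-→d19:-→d20:-→d21:-→d22:-→d23:H4 -> H4
  + 183.46.144.0/20 (H4) depth=20
  + 193.49.1.128/25 (H2) depth=25
  lookup 183.46.148.21: bits 10110111001011101001010 walk d0:-→d1:-→d2:-→d3:-→d4:-→d5:-→d6:-→d7:-→d8:-→d9:-→d10:-→d11:-→d12:-→d13:-→d14:-→d15:-→d16:-→d17:-→d18:-→d19:-→d20:H4→d21:-→d22:-→d23:H4 -> H4
  + 183.32.0.0/12 (H5) depth=12
  lookup 193.49.1.131: bits 11000001001100010000000110 walk d0:-→d1:-→d2:-→d3:-→d4:-→d5:-→d6:-→d7:-→d8:-→d9:-→d10:-→d11:-→d12:-→d13:-→d14:-→d15:-→d16:-→d17:-→d18:-→d19:-→d20:-→d21:-→d22:-→d23:-→d24:-→d25:H2→d26:- -> H2
  lookup 183.46.148.2: bits 10110111001011101001010 walk d0:-→d1:-→d2:-→d3:-→d4:-→d5:-→d6:-→d7:-→d8:-→d9:-→d10:-→d11:-→d12:H5→d13:-→d14:-→d15:-→d16:-→d17:-→d18:-→d19:-→d20:H4→d21:-→d22:-→d23:H4 -> H4
  - 183.46.148.0/23 clear@23
  lookup 183.46.144.63: bits 101101110010111010010 walk d0:-→d1:-→d2:-→d3:-→d4:-→d5:-→d6:-→d7:-→d8:-→d9:-→d10:-→d11:-→d12:H5→d13:-→d14:-→d15:-→d16:-→d17:-→d18:-→d19:-→d20:H4→d21:- -> H4
  + 193.49.0.0/22 (H0) depth=22
  + 183.46.0.0/16 (H4) depth=16
  + 193.49.1.173/32 (H4) depth=32
  + 193.48.0.0/12 (H4) depth=12
  - 193.49.1.128/25 clear@25
  lookup 212.246.64.159: bits 110 walk d0:-→d1:-→d2:-→d3:- -> no-route
  + 193.48.0.0/12 (H3) depth=12
  lookup 183.46.144.2: bits 101101110010111010010 walk d0:-→d1:-→d2:-→d3:-→d4:-→d5:-→d6:-→d7:-→d8:-→d9:-→d10:-→d11:-→d12:H5→d13:-→d14:-→d15:-→d16:H4→d17:-→d18:-→d19:-→d20:H4→d21:- -> H4
  lookup 183.46.144.15: bits 101101110010111010010 walk d0:-→d1:-→d2:-→d3:-→d4:-→d5:-→d6:-→d7:-→d8:-→d9:-→d10:-→d11:-→d12:H5→d13:-→d14:-→d15:-→d16:H4→d17:-→d18:-→d19:-→d20:H4→d21:- -> H4
  + 183.0.0.0/9 (H5) depth=9
  + 183.32.0.0/12 (H5) depth=12
  lookup 206.135.96.245: bits 1100 walk d0:-→d1:-→d2:-→d3:-→d4:- -> no-route
  - 183.0.0.0/9 clear@9
  lookup 193.49.1.173: bits 11000001001100010000000110101101 walk d0:-→d1:-→d2:-→d3:-→d4:-→d5:-→d6:-→d7:-→d8:-→d9:-→d10:-→d11:-→d12:H3→d13:-→d14:-→d15:-→d16:-→d17:-→d18:-→d19:-→d20:-→d21:-→d22:H0→d23:-→d24:-→d25:-→d26:-→d27:-→d28:-→d29:-→d30:-→d31:-→d32:H4 -> H4
  lookup 183.32.0.51: bits 101101110010 walk d0:-→d1:-→d2:-→d3:-→d4:-→d5:-→d6:-→d7:-→d8:-→d9:-→d10:-→d11:-→d12:H5 -> H5
  + 193.49.1.173/32 (H5) depth=32
  + 183.32.0.0/12 (H1) depth=12
  + 183.0.0.0/8 (H1) depth=8
  + 193.49.1.160/28 (H3) depth=28
  - 183.46.144.0/20 clear@20

== LOOKUPS ==
["H4","H4","H4","H2","H4","H4","no-route","H4","H4","no-route","H4","H5"]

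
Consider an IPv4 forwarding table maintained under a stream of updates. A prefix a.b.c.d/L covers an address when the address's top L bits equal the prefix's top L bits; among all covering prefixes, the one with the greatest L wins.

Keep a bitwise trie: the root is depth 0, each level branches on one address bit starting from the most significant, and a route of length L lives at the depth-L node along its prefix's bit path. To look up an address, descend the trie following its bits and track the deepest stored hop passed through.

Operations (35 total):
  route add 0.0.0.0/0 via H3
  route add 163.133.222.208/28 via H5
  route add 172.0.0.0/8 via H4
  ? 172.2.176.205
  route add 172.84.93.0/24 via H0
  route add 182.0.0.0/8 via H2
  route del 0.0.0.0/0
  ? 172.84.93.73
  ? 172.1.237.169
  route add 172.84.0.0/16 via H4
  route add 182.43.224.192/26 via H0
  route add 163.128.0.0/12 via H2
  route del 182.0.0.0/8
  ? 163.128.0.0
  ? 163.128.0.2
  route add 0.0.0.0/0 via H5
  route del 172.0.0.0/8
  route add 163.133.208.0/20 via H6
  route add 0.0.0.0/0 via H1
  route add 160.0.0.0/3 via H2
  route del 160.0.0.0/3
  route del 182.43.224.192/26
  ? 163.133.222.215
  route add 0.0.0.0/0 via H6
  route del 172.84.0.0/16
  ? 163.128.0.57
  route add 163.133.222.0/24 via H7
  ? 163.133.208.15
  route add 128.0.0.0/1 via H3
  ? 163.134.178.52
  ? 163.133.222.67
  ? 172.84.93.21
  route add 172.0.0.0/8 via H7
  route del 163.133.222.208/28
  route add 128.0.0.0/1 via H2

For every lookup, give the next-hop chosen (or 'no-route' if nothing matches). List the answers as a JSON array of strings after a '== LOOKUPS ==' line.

Trace:
  + 0.0.0.0/0 (H3) depth=0
  + 163.133.222.208/28 (H5) depth=28
  + 172.0.0.0/8 (H4) depth=8
  lookup 172.2.176.205: bits 10101100 walk d0:H3→d1:-→d2:-→d3:-→d4:-→d5:-→d6:-→d7:-→d8:H4 -> H4
  + 172.84.93.0/24 (H0) depth=24
  + 182.0.0.0/8 (H2) depth=8
  - 0.0.0.0/0 clear@0
  lookup 172.84.93.73: bits 101011000101010001011101 walk d0:-→d1:-→d2:-→d3:-→d4:-→d5:-→d6:-→d7:-→d8:H4→d9:-→d10:-→d11:-→d12:-→d13:-→d14:-→d15:-→d16:-→d17:-→d18:-→d19:-→d20:-→d21:-→d22:-→d23:-→d24:H0 -> H0
  lookup 172.1.237.169: bits 101011000 walk d0:-→d1:-→d2:-→d3:-→d4:-→d5:-→d6:-→d7:-→d8:H4→d9:- -> H4
  + 172.84.0.0/16 (H4) depth=16
  + 182.43.224.192/26 (H0) depth=26
  + 163.128.0.0/12 (H2) depth=12
  - 182.0.0.0/8 clear@8
  lookup 163.128.0.0: bits 1010001110000 walk d0:-→d1:-→d2:-→d3:-→d4:-→d5:-→d6:-→d7:-→d8:-→d9:-→d10:-→d11:-→d12:H2→d13:- -> H2
  lookup 163.128.0.2: bits 1010001110000 walk d0:-→d1:-→d2:-→d3:-→d4:-→d5:-→d6:-→d7:-→d8:-→d9:-→d10:-→d11:-→d12:H2→d13:- -> H2
  + 0.0.0.0/0 (H5) depth=0
  - 172.0.0.0/8 clear@8
  + 163.133.208.0/20 (H6) depth=20
  + 0.0.0.0/0 (H1) depth=0
  + 160.0.0.0/3 (H2) depth=3
  - 160.0.0.0/3 clear@3
  - 182.43.224.192/26 clear@26
  lookup 163.133.222.215: bits 1010001110000101110111101101 walk d0:H1→d1:-→d2:-→d3:-→d4:-→d5:-→d6:-→d7:-→d8:-→d9:-→d10:-→d11:-→d12:H2→d13:-→d14:-→d15:-→d16:-→d17:-→d18:-→d19:-→d20:H6→d21:-→d22:-→d23:-→d24:-→d25:-→d26:-→d27:-→d28:H5 -> H5
  + 0.0.0.0/0 (H6) depth=0
  - 172.84.0.0/16 clear@16
  lookup 163.128.0.57: bits 1010001110000 walk d0:H6→d1:-→d2:-→d3:-→d4:-→d5:-→d6:-→d7:-→d8:-→d9:-→d10:-→d11:-→d12:H2→d13:- -> H2
  + 163.133.222.0/24 (H7) depth=24
  lookup 163.133.208.15: bits 10100011100001011101 walk d0:H6→d1:-→d2:-→d3:-→d4:-→d5:-→d6:-→d7:-→d8:-→d9:-→d10:-→d11:-→d12:H2→d13:-→d14:-→d15:-→d16:-→d17:-→d18:-→d19:-→d20:H6 -> H6
  + 128.0.0.0/1 (H3) depth=1
  lookup 163.134.178.52: bits 10100011100001 walk d0:H6→d1:H3→d2:-→d3:-→d4:-→d5:-→d6:-→d7:-→d8:-→d9:-→d10:-→d11:-→d12:H2→d13:-→d14:- -> H2
  lookup 163.133.222.67: bits 101000111000010111011110 walk d0:H6→d1:H3→d2:-→d3:-→d4:-→d5:-→d6:-→d7:-→d8:-→d9:-→d10:-→d11:-→d12:H2→d13:-→d14:-→d15:-→d16:-→d17:-→d18:-→d19:-→d20:H6→d21:-→d22:-→d23:-→d24:H7 -> H7
  lookup 172.84.93.21: bits 101011000101010001011101 walk d0:H6→d1:H3→d2:-→d3:-→d4:-→d5:-→d6:-→d7:-→d8:-→d9:-→d10:-→d11:-→d12:-→d13:-→d14:-→d15:-→d16:-→d17:-→d18:-→d19:-→d20:-→d21:-→d22:-→d23:-→d24:H0 -> H0
  + 172.0.0.0/8 (H7) depth=8
  - 163.133.222.208/28 clear@28
  + 128.0.0.0/1 (H2) depth=1

== LOOKUPS ==
["H4","H0","H4","H2","H2","H5","H2","H6","H2","H7","H0"]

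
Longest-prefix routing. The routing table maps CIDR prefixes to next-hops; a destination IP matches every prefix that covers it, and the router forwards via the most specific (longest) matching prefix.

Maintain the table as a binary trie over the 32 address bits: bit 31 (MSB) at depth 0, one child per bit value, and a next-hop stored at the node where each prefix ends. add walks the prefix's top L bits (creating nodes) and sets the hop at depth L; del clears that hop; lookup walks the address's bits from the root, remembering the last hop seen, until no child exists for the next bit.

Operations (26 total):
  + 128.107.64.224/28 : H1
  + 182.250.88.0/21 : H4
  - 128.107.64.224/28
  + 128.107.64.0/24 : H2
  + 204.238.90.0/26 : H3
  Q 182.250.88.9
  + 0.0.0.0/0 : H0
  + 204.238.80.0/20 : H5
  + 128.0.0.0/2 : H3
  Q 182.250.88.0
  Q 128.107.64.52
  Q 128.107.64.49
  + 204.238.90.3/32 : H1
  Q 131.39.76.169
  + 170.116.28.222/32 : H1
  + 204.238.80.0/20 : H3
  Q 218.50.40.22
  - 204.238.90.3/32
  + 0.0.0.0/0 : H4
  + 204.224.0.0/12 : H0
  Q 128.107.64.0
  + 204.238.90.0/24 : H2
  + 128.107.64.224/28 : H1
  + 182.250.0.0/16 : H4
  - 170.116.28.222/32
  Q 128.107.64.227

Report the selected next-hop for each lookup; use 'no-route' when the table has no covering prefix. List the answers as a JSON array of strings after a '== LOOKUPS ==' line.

Process each operation:
  + 128.107.64.224/28 (H1) depth=28
  + 182.250.88.0/21 (H4) depth=21
  del 128.107.64.224/28 (clear depth 28)
  + 128.107.64.0/24 (H2) depth=24
  + 204.238.90.0/26 (H3) depth=26
  ? 182.250.88.9  path d0:-→d1:-→d2:-→d3:-→d4:-→d5:-→d6:-→d7:-→d8:-→d9:-→d10:-→d11:-→d12:-→d13:-→d14:-→d15:-→d16:-→d17:-→d18:-→d19:-→d20:-→d21:H4  best=H4
  + 0.0.0.0/0 (H0) depth=0
  + 204.238.80.0/20 (H5) depth=20
  + 128.0.0.0/2 (H3) depth=2
  ? 182.250.88.0  path d0:H0→d1:-→d2:H3→d3:-→d4:-→d5:-→d6:-→d7:-→d8:-→d9:-→d10:-→d11:-→d12:-→d13:-→d14:-→d15:-→d16:-→d17:-→d18:-→d19:-→d20:-→d21:H4  best=H4
  ? 128.107.64.52  path d0:H0→d1:-→d2:H3→d3:-→d4:-→d5:-→d6:-→d7:-→d8:-→d9:-→d10:-→d11:-→d12:-→d13:-→d14:-→d15:-→d16:-→d17:-→d18:-→d19:-→d20:-→d21:-→d22:-→d23:-→d24:H2  best=H2
  ? 128.107.64.49  path d0:H0→d1:-→d2:H3→d3:-→d4:-→d5:-→d6:-→d7:-→d8:-→d9:-→d10:-→d11:-→d12:-→d13:-→d14:-→d15:-→d16:-→d17:-→d18:-→d19:-→d20:-→d21:-→d22:-→d23:-→d24:H2  best=H2
  + 204.238.90.3/32 (H1) depth=32
  ? 131.39.76.169  path d0:H0→d1:-→d2:H3→d3:-→d4:-→d5:-→d6:-  best=H3
  + 170.116.28.222/32 (H1) depth=32
  + 204.238.80.0/20 (H3) depth=20
  ? 218.50.40.22  path d0:H0→d1:-→d2:-→d3:-  best=H0
  del 204.238.90.3/32 (clear depth 32)
  + 0.0.0.0/0 (H4) depth=0
  + 204.224.0.0/12 (H0) depth=12
  ? 128.107.64.0  path d0:H4→d1:-→d2:H3→d3:-→d4:-→d5:-→d6:-→d7:-→d8:-→d9:-→d10:-→d11:-→d12:-→d13:-→d14:-→d15:-→d16:-→d17:-→d18:-→d19:-→d20:-→d21:-→d22:-→d23:-→d24:H2  best=H2
  + 204.238.90.0/24 (H2) depth=24
  + 128.107.64.224/28 (H1) depth=28
  + 182.250.0.0/16 (H4) depth=16
  del 170.116.28.222/32 (clear depth 32)
  ? 128.107.64.227  path d0:H4→d1:-→d2:H3→d3:-→d4:-→d5:-→d6:-→d7:-→d8:-→d9:-→d10:-→d11:-→d12:-→d13:-→d14:-→d15:-→d16:-→d17:-→d18:-→d19:-→d20:-→d21:-→d22:-→d23:-→d24:H2→d25:-→d26:-→d27:-→d28:H1  best=H1

== LOOKUPS ==
["H4","H4","H2","H2","H3","H0","H2","H1"]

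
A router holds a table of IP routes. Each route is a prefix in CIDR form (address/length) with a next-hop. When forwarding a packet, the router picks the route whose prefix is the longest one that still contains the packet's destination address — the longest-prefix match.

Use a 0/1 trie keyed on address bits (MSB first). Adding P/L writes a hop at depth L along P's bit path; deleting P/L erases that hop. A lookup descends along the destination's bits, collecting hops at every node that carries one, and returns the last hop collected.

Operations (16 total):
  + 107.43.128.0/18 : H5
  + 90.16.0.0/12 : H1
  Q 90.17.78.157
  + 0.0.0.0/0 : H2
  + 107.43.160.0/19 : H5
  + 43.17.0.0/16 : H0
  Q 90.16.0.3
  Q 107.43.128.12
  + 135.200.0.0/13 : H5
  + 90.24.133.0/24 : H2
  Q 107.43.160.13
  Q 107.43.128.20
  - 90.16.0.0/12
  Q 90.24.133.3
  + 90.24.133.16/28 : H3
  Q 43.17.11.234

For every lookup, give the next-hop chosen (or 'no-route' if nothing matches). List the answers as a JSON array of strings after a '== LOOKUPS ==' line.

Apply in order:
  + 107.43.128.0/18 (H5) depth=18
  + 90.16.0.0/12 (H1) depth=12
  lookup 90.17.78.157: bits 010110100001 walk d0:-→d1:-→d2:-→d3:-→d4:-→d5:-→d6:-→d7:-→d8:-→d9:-→d10:-→d11:-→d12:H1 -> H1
  + 0.0.0.0/0 (H2) depth=0
  + 107.43.160.0/19 (H5) depth=19
  + 43.17.0.0/16 (H0) depth=16
  lookup 90.16.0.3: bits 010110100001 walk d0:H2→d1:-→d2:-→d3:-→d4:-→d5:-→d6:-→d7:-→d8:-→d9:-→d10:-→d11:-→d12:H1 -> H1
  lookup 107.43.128.12: bits 011010110010101110 walk d0:H2→d1:-→d2:-→d3:-→d4:-→d5:-→d6:-→d7:-→d8:-→d9:-→d10:-→d11:-→d12:-→d13:-→d14:-→d15:-→d16:-→d17:-→d18:H5 -> H5
  + 135.200.0.0/13 (H5) depth=13
  + 90.24.133.0/24 (H2) depth=24
  lookup 107.43.160.13: bits 0110101100101011101 walk d0:H2→d1:-→d2:-→d3:-→d4:-→d5:-→d6:-→d7:-→d8:-→d9:-→d10:-→d11:-→d12:-→d13:-→d14:-→d15:-→d16:-→d17:-→d18:H5→d19:H5 -> H5
  lookup 107.43.128.20: bits 011010110010101110 walk d0:H2→d1:-→d2:-→d3:-→d4:-→d5:-→d6:-→d7:-→d8:-→d9:-→d10:-→d11:-→d12:-→d13:-→d14:-→d15:-→d16:-→d17:-→d18:H5 -> H5
  - 90.16.0.0/12 clear@12
  lookup 90.24.133.3: bits 010110100001100010000101 walk d0:H2→d1:-→d2:-→d3:-→d4:-→d5:-→d6:-→d7:-→d8:-→d9:-→d10:-→d11:-→d12:-→d13:-→d14:-→d15:-→d16:-→d17:-→d18:-→d19:-→d20:-→d21:-→d22:-→d23:-→d24:H2 -> H2
  + 90.24.133.16/28 (H3) depth=28
  lookup 43.17.11.234: bits 0010101100010001 walk d0:H2→d1:-→d2:-→d3:-→d4:-→d5:-→d6:-→d7:-→d8:-→d9:-→d10:-→d11:-→d12:-→d13:-→d14:-→d15:-→d16:H0 -> H0

== LOOKUPS ==
["H1","H1","H5","H5","H5","H2","H0"]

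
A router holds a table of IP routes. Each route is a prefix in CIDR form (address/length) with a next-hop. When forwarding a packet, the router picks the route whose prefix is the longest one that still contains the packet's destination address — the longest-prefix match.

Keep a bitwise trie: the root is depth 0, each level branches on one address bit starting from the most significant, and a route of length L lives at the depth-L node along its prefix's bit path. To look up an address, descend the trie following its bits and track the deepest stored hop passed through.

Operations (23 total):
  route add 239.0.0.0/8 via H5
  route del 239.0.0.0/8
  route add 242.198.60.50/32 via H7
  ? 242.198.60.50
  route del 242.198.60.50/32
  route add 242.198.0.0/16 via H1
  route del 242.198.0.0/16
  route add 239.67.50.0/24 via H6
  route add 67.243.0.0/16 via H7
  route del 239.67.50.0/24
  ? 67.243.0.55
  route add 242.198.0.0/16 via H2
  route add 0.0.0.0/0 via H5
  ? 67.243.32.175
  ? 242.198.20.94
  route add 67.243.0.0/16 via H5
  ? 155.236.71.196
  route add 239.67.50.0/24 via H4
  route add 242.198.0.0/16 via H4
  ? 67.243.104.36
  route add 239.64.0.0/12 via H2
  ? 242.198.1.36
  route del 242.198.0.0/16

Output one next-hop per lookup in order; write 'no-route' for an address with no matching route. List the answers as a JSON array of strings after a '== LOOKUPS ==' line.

Apply in order:
  add 239.0.0.0/8 -> H5 at depth 8
  del 239.0.0.0/8 (clear depth 8)
  add 242.198.60.50/32 -> H7 at depth 32
  Q 242.198.60.50: descend 11110010110001100011110000110010 ; hops seen [H7] ; pick H7
  del 242.198.60.50/32 (clear depth 32)
  add 242.198.0.0/16 -> H1 at depth 16
  del 242.198.0.0/16 (clear depth 16)
  add 239.67.50.0/24 -> H6 at depth 24
  add 67.243.0.0/16 -> H7 at depth 16
  del 239.67.50.0/24 (clear depth 24)
  Q 67.243.0.55: descend 0100001111110011 ; hops seen [H7] ; pick H7
  add 242.198.0.0/16 -> H2 at depth 16
  add 0.0.0.0/0 -> H5 at depth 0
  Q 67.243.32.175: descend 0100001111110011 ; hops seen [H5,H7] ; pick H7
  Q 242.198.20.94: descend 111100101100011000 ; hops seen [H5,H2] ; pick H2
  add 67.243.0.0/16 -> H5 at depth 16
  Q 155.236.71.196: descend 1 ; hops seen [H5] ; pick H5
  add 239.67.50.0/24 -> H4 at depth 24
  add 242.198.0.0/16 -> H4 at depth 16
  Q 67.243.104.36: descend 0100001111110011 ; hops seen [H5,H5] ; pick H5
  add 239.64.0.0/12 -> H2 at depth 12
  Q 242.198.1.36: descend 111100101100011000 ; hops seen [H5,H4] ; pick H4
  del 242.198.0.0/16 (clear depth 16)

== LOOKUPS ==
["H7","H7","H7","H2","H5","H5","H4"]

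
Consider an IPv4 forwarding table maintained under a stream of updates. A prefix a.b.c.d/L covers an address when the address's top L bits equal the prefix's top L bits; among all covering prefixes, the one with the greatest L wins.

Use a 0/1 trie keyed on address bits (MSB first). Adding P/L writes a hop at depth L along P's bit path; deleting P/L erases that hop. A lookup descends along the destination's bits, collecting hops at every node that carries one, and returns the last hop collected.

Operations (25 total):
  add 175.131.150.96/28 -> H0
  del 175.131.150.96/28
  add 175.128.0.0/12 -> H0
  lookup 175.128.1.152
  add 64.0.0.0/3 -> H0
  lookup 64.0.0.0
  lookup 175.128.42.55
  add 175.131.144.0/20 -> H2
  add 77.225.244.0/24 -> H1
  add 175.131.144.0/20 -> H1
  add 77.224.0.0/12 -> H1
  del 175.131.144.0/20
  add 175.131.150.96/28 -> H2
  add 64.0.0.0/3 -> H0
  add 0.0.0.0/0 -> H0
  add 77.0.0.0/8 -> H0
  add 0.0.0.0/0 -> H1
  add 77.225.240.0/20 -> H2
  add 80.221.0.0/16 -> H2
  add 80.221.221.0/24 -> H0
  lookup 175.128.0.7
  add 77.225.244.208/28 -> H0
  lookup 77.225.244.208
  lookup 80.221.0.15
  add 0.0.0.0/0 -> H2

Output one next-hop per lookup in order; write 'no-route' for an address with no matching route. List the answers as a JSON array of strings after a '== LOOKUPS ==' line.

Process each operation:
  + 175.131.150.96/28 (H0) depth=28
  del 175.131.150.96/28 (clear depth 28)
  + 175.128.0.0/12 (H0) depth=12
  ? 175.128.1.152  path d0:-→d1:-→d2:-→d3:-→d4:-→d5:-→d6:-→d7:-→d8:-→d9:-→d10:-→d11:-→d12:H0→d13:-→d14:-  best=H0
  + 64.0.0.0/3 (H0) depth=3
  ? 64.0.0.0  path d0:-→d1:-→d2:-→d3:H0  best=H0
  ? 175.128.42.55  path d0:-→d1:-→d2:-→d3:-→d4:-→d5:-→d6:-→d7:-→d8:-→d9:-→d10:-→d11:-→d12:H0→d13:-→d14:-  best=H0
  + 175.131.144.0/20 (H2) depth=20
  + 77.225.244.0/24 (H1) depth=24
  + 175.131.144.0/20 (H1) depth=20
  + 77.224.0.0/12 (H1) depth=12
  del 175.131.144.0/20 (clear depth 20)
  + 175.131.150.96/28 (H2) depth=28
  + 64.0.0.0/3 (H0) depth=3
  + 0.0.0.0/0 (H0) depth=0
  + 77.0.0.0/8 (H0) depth=8
  + 0.0.0.0/0 (H1) depth=0
  + 77.225.240.0/20 (H2) depth=20
  + 80.221.0.0/16 (H2) depth=16
  + 80.221.221.0/24 (H0) depth=24
  ? 175.128.0.7  path d0:H1→d1:-→d2:-→d3:-→d4:-→d5:-→d6:-→d7:-→d8:-→d9:-→d10:-→d11:-→d12:H0→d13:-→d14:-  best=H0
  + 77.225.244.208/28 (H0) depth=28
  ? 77.225.244.208  path d0:H1→d1:-→d2:-→d3:H0→d4:-→d5:-→d6:-→d7:-→d8:H0→d9:-→d10:-→d11:-→d12:H1→d13:-→d14:-→d15:-→d16:-→d17:-→d18:-→d19:-→d20:H2→d21:-→d22:-→d23:-→d24:H1→d25:-→d26:-→d27:-→d28:H0  best=H0
  ? 80.221.0.15  path d0:H1→d1:-→d2:-→d3:H0→d4:-→d5:-→d6:-→d7:-→d8:-→d9:-→d10:-→d11:-→d12:-→d13:-→d14:-→d15:-→d16:H2  best=H2
  + 0.0.0.0/0 (H2) depth=0

== LOOKUPS ==
["H0","H0","H0","H0","H0","H2"]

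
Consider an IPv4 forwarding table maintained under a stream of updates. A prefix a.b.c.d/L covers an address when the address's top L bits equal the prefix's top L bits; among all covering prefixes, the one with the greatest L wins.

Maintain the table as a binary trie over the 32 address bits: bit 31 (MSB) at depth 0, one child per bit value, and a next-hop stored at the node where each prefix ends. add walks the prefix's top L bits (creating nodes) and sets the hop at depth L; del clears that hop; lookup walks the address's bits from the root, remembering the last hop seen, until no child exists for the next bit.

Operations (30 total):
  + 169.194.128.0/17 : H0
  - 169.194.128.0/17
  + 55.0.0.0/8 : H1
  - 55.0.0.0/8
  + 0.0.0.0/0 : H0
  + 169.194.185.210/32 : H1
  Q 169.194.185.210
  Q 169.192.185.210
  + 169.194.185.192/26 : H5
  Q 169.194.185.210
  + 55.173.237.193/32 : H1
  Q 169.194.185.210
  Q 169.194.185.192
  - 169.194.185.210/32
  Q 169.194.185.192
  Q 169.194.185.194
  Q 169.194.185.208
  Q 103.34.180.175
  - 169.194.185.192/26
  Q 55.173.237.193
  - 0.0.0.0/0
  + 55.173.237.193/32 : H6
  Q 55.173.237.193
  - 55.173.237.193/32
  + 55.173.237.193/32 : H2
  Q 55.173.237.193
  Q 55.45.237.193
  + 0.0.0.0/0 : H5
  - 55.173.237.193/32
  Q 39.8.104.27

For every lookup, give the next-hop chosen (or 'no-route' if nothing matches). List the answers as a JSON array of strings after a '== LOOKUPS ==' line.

Process each operation:
  add 169.194.128.0/17 -> H0 at depth 17
  del 169.194.128.0/17 (clear depth 17)
  add 55.0.0.0/8 -> H1 at depth 8
  del 55.0.0.0/8 (clear depth 8)
  add 0.0.0.0/0 -> H0 at depth 0
  add 169.194.185.210/32 -> H1 at depth 32
  lookup 169.194.185.210: bits 10101001110000101011100111010010 walk d0:H0→d1:-→d2:-→d3:-→d4:-→d5:-→d6:-→d7:-→d8:-→d9:-→d10:-→d11:-→d12:-→d13:-→d14:-→d15:-→d16:-→d17:-→d18:-→d19:-→d20:-→d21:-→d22:-→d23:-→d24:-→d25:-→d26:-→d27:-→d28:-→d29:-→d30:-→d31:-→d32:H1 -> H1
  lookup 169.192.185.210: bits 10101001110000 walk d0:H0→d1:-→d2:-→d3:-→d4:-→d5:-→d6:-→d7:-→d8:-→d9:-→d10:-→d11:-→d12:-→d13:-→d14:- -> H0
  add 169.194.185.192/26 -> H5 at depth 26
  lookup 169.194.185.210: bits 10101001110000101011100111010010 walk d0:H0→d1:-→d2:-→d3:-→d4:-→d5:-→d6:-→d7:-→d8:-→d9:-→d10:-→d11:-→d12:-→d13:-→d14:-→d15:-→d16:-→d17:-→d18:-→d19:-→d20:-→d21:-→d22:-→d23:-→d24:-→d25:-→d26:H5→d27:-→d28:-→d29:-→d30:-→d31:-→d32:H1 -> H1
  add 55.173.237.193/32 -> H1 at depth 32
  lookup 169.194.185.210: bits 10101001110000101011100111010010 walk d0:H0→d1:-→d2:-→d3:-→d4:-→d5:-→d6:-→d7:-→d8:-→d9:-→d10:-→d11:-→d12:-→d13:-→d14:-→d15:-→d16:-→d17:-→d18:-→d19:-→d20:-→d21:-→d22:-→d23:-→d24:-→d25:-→d26:H5→d27:-→d28:-→d29:-→d30:-→d31:-→d32:H1 -> H1
  lookup 169.194.185.192: bits 101010011100001010111001110 walk d0:H0→d1:-→d2:-→d3:-→d4:-→d5:-→d6:-→d7:-→d8:-→d9:-→d10:-→d11:-→d12:-→d13:-→d14:-→d15:-→d16:-→d17:-→d18:-→d19:-→d20:-→d21:-→d22:-→d23:-→d24:-→d25:-→d26:H5→d27:- -> H5
  del 169.194.185.210/32 (clear depth 32)
  lookup 169.194.185.192: bits 101010011100001010111001110 walk d0:H0→d1:-→d2:-→d3:-→d4:-→d5:-→d6:-→d7:-→d8:-→d9:-→d10:-→d11:-→d12:-→d13:-→d14:-→d15:-→d16:-→d17:-→d18:-→d19:-→d20:-→d21:-→d22:-→d23:-→d24:-→d25:-→d26:H5→d27:- -> H5
  lookup 169.194.185.194: bits 101010011100001010111001110 walk d0:H0→d1:-→d2:-→d3:-→d4:-→d5:-→d6:-→d7:-→d8:-→d9:-→d10:-→d11:-→d12:-→d13:-→d14:-→d15:-→d16:-→d17:-→d18:-→d19:-→d20:-→d21:-→d22:-→d23:-→d24:-→d25:-→d26:H5→d27:- -> H5
  lookup 169.194.185.208: bits 101010011100001010111001110100 walk d0:H0→d1:-→d2:-→d3:-→d4:-→d5:-→d6:-→d7:-→d8:-→d9:-→d10:-→d11:-→d12:-→d13:-→d14:-→d15:-→d16:-→d17:-→d18:-→d19:-→d20:-→d21:-→d22:-→d23:-→d24:-→d25:-→d26:H5→d27:-→d28:-→d29:-→d30:- -> H5
  lookup 103.34.180.175: bits 0 walk d0:H0→d1:- -> H0
  del 169.194.185.192/26 (clear depth 26)
  lookup 55.173.237.193: bits 00110111101011011110110111000001 walk d0:H0→d1:-→d2:-→d3:-→d4:-→d5:-→d6:-→d7:-→d8:-→d9:-→d10:-→d11:-→d12:-→d13:-→d14:-→d15:-→d16:-→d17:-→d18:-→d19:-→d20:-→d21:-→d22:-→d23:-→d24:-→d25:-→d26:-→d27:-→d28:-→d29:-→d30:-→d31:-→d32:H1 -> H1
  del 0.0.0.0/0 (clear depth 0)
  add 55.173.237.193/32 -> H6 at depth 32
  lookup 55.173.237.193: bits 00110111101011011110110111000001 walk d0:-→d1:-→d2:-→d3:-→d4:-→d5:-→d6:-→d7:-→d8:-→d9:-→d10:-→d11:-→d12:-→d13:-→d14:-→d15:-→d16:-→d17:-→d18:-→d19:-→d20:-→d21:-→d22:-→d23:-→d24:-→d25:-→d26:-→d27:-→d28:-→d29:-→d30:-→d31:-→d32:H6 -> H6
  del 55.173.237.193/32 (clear depth 32)
  add 55.173.237.193/32 -> H2 at depth 32
  lookup 55.173.237.193: bits 00110111101011011110110111000001 walk d0:-→d1:-→d2:-→d3:-→d4:-→d5:-→d6:-→d7:-→d8:-→d9:-→d10:-→d11:-→d12:-→d13:-→d14:-→d15:-→d16:-→d17:-→d18:-→d19:-→d20:-→d21:-→d22:-→d23:-→d24:-→d25:-→d26:-→d27:-→d28:-→d29:-→d30:-→d31:-→d32:H2 -> H2
  lookup 55.45.237.193: bits 00110111 walk d0:-→d1:-→d2:-→d3:-→d4:-→d5:-→d6:-→d7:-→d8:- -> no-route
  add 0.0.0.0/0 -> H5 at depth 0
  del 55.173.237.193/32 (clear depth 32)
  lookup 39.8.104.27: bits 001 walk d0:H5→d1:-→d2:-→d3:- -> H5

== LOOKUPS ==
["H1","H0","H1","H1","H5","H5","H5","H5","H0","H1","H6","H2","no-route","H5"]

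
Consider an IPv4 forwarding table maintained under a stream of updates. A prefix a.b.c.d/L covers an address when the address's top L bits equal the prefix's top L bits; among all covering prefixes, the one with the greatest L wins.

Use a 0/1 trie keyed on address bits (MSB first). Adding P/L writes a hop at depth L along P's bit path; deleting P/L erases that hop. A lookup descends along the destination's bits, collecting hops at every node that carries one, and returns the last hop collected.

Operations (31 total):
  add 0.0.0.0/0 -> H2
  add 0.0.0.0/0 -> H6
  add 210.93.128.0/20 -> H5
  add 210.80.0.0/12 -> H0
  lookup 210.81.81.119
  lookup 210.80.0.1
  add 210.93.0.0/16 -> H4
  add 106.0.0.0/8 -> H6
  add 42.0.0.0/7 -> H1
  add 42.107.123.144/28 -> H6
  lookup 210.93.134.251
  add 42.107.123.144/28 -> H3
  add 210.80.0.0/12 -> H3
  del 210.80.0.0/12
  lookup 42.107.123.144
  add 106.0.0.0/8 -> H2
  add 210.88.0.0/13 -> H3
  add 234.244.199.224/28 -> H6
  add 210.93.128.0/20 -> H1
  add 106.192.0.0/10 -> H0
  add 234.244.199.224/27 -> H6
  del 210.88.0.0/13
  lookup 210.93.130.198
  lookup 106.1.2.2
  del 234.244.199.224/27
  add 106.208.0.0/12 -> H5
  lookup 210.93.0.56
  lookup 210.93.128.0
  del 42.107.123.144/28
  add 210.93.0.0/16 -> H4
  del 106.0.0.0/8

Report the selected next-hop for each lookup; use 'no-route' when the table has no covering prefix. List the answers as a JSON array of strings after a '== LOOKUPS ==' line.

Process each operation:
  add 0.0.0.0/0 -> H2 at depth 0
  add 0.0.0.0/0 -> H6 at depth 0
  add 210.93.128.0/20 -> H5 at depth 20
  add 210.80.0.0/12 -> H0 at depth 12
  ? 210.81.81.119  path d0:H6→d1:-→d2:-→d3:-→d4:-→d5:-→d6:-→d7:-→d8:-→d9:-→d10:-→d11:-→d12:H0  best=H0
  ? 210.80.0.1  path d0:H6→d1:-→d2:-→d3:-→d4:-→d5:-→d6:-→d7:-→d8:-→d9:-→d10:-→d11:-→d12:H0  best=H0
  add 210.93.0.0/16 -> H4 at depth 16
  add 106.0.0.0/8 -> H6 at depth 8
  add 42.0.0.0/7 -> H1 at depth 7
  add 42.107.123.144/28 -> H6 at depth 28
  ? 210.93.134.251  path d0:H6→d1:-→d2:-→d3:-→d4:-→d5:-→d6:-→d7:-→d8:-→d9:-→d10:-→d11:-→d12:H0→d13:-→d14:-→d15:-→d16:H4→d17:-→d18:-→d19:-→d20:H5  best=H5
  add 42.107.123.144/28 -> H3 at depth 28
  add 210.80.0.0/12 -> H3 at depth 12
  - 210.80.0.0/12 clear@12
  ? 42.107.123.144  path d0:H6→d1:-→d2:-→d3:-→d4:-→d5:-→d6:-→d7:H1→d8:-→d9:-→d10:-→d11:-→d12:-→d13:-→d14:-→d15:-→d16:-→d17:-→d18:-→d19:-→d20:-→d21:-→d22:-→d23:-→d24:-→d25:-→d26:-→d27:-→d28:H3  best=H3
  add 106.0.0.0/8 -> H2 at depth 8
  add 210.88.0.0/13 -> H3 at depth 13
  add 234.244.199.224/28 -> H6 at depth 28
  add 210.93.128.0/20 -> H1 at depth 20
  add 106.192.0.0/10 -> H0 at depth 10
  add 234.244.199.224/27 -> H6 at depth 27
  - 210.88.0.0/13 clear@13
  ? 210.93.130.198  path d0:H6→d1:-→d2:-→d3:-→d4:-→d5:-→d6:-→d7:-→d8:-→d9:-→d10:-→d11:-→d12:-→d13:-→d14:-→d15:-→d16:H4→d17:-→d18:-→d19:-→d20:H1  best=H1
  ? 106.1.2.2  path d0:H6→d1:-→d2:-→d3:-→d4:-→d5:-→d6:-→d7:-→d8:H2  best=H2
  - 234.244.199.224/27 clear@27
  add 106.208.0.0/12 -> H5 at depth 12
  ? 210.93.0.56  path d0:H6→d1:-→d2:-→d3:-→d4:-→d5:-→d6:-→d7:-→d8:-→d9:-→d10:-→d11:-→d12:-→d13:-→d14:-→d15:-→d16:H4  best=H4
  ? 210.93.128.0  path d0:H6→d1:-→d2:-→d3:-→d4:-→d5:-→d6:-→d7:-→d8:-→d9:-→d10:-→d11:-→d12:-→d13:-→d14:-→d15:-→d16:H4→d17:-→d18:-→d19:-→d20:H1  best=H1
  - 42.107.123.144/28 clear@28
  add 210.93.0.0/16 -> H4 at depth 16
  - 106.0.0.0/8 clear@8

== LOOKUPS ==
["H0","H0","H5","H3","H1","H2","H4","H1"]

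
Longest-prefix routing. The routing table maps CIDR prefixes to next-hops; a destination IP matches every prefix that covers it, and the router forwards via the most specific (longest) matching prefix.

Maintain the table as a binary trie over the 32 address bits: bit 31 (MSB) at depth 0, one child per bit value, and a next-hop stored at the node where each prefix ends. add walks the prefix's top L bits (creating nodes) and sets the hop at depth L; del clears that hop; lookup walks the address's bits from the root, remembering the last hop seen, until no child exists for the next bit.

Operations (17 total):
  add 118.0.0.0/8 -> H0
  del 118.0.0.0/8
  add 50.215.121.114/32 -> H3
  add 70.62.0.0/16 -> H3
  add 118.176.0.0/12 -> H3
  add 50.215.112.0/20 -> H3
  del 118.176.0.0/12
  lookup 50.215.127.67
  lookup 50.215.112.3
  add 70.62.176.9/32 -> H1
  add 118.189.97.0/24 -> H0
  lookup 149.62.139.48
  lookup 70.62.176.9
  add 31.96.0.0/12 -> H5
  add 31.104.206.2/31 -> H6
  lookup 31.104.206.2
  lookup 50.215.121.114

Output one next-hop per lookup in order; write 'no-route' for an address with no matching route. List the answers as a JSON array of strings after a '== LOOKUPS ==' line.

Process each operation:
  + 118.0.0.0/8 (H0) depth=8
  - 118.0.0.0/8 clear@8
  + 50.215.121.114/32 (H3) depth=32
  + 70.62.0.0/16 (H3) depth=16
  + 118.176.0.0/12 (H3) depth=12
  + 50.215.112.0/20 (H3) depth=20
  - 118.176.0.0/12 clear@12
  ? 50.215.127.67  path d0:-→d1:-→d2:-→d3:-→d4:-→d5:-→d6:-→d7:-→d8:-→d9:-→d10:-→d11:-→d12:-→d13:-→d14:-→d15:-→d16:-→d17:-→d18:-→d19:-→d20:H3→d21:-  best=H3
  ? 50.215.112.3  path d0:-→d1:-→d2:-→d3:-→d4:-→d5:-→d6:-→d7:-→d8:-→d9:-→d10:-→d11:-→d12:-→d13:-→d14:-→d15:-→d16:-→d17:-→d18:-→d19:-→d20:H3  best=H3
  + 70.62.176.9/32 (H1) depth=32
  + 118.189.97.0/24 (H0) depth=24
  ? 149.62.139.48  path d0:-  best=no-route
  ? 70.62.176.9  path d0:-→d1:-→d2:-→d3:-→d4:-→d5:-→d6:-→d7:-→d8:-→d9:-→d10:-→d11:-→d12:-→d13:-→d14:-→d15:-→d16:H3→d17:-→d18:-→d19:-→d20:-→d21:-→d22:-→d23:-→d24:-→d25:-→d26:-→d27:-→d28:-→d29:-→d30:-→d31:-→d32:H1  best=H1
  + 31.96.0.0/12 (H5) depth=12
  + 31.104.206.2/31 (H6) depth=31
  ? 31.104.206.2  path d0:-→d1:-→d2:-→d3:-→d4:-→d5:-→d6:-→d7:-→d8:-→d9:-→d10:-→d11:-→d12:H5→d13:-→d14:-→d15:-→d16:-→d17:-→d18:-→d19:-→d20:-→d21:-→d22:-→d23:-→d24:-→d25:-→d26:-→d27:-→d28:-→d29:-→d30:-→d31:H6  best=H6
  ? 50.215.121.114  path d0:-→d1:-→d2:-→d3:-→d4:-→d5:-→d6:-→d7:-→d8:-→d9:-→d10:-→d11:-→d12:-→d13:-→d14:-→d15:-→d16:-→d17:-→d18:-→d19:-→d20:H3→d21:-→d22:-→d23:-→d24:-→d25:-→d26:-→d27:-→d28:-→d29:-→d30:-→d31:-→d32:H3  best=H3

== LOOKUPS ==
["H3","H3","no-route","H1","H6","H3"]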